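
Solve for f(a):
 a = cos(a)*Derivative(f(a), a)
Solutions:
 f(a) = C1 + Integral(a/cos(a), a)


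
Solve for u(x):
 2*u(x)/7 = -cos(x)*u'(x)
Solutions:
 u(x) = C1*(sin(x) - 1)^(1/7)/(sin(x) + 1)^(1/7)


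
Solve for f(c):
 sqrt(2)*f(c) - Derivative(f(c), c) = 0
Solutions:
 f(c) = C1*exp(sqrt(2)*c)


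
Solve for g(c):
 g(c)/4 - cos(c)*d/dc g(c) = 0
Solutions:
 g(c) = C1*(sin(c) + 1)^(1/8)/(sin(c) - 1)^(1/8)


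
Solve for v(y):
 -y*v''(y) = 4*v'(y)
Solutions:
 v(y) = C1 + C2/y^3


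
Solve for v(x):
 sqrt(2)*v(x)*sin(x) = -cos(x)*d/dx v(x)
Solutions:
 v(x) = C1*cos(x)^(sqrt(2))


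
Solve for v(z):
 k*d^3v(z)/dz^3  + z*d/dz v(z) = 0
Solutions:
 v(z) = C1 + Integral(C2*airyai(z*(-1/k)^(1/3)) + C3*airybi(z*(-1/k)^(1/3)), z)


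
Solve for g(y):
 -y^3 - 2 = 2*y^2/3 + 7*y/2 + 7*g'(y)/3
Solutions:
 g(y) = C1 - 3*y^4/28 - 2*y^3/21 - 3*y^2/4 - 6*y/7


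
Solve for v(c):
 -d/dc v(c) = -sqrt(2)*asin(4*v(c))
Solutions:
 Integral(1/asin(4*_y), (_y, v(c))) = C1 + sqrt(2)*c


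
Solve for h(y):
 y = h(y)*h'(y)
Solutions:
 h(y) = -sqrt(C1 + y^2)
 h(y) = sqrt(C1 + y^2)


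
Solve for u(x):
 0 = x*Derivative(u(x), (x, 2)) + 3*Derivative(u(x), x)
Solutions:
 u(x) = C1 + C2/x^2


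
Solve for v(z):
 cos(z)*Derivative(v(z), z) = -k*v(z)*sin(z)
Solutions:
 v(z) = C1*exp(k*log(cos(z)))


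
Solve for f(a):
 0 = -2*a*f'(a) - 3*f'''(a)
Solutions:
 f(a) = C1 + Integral(C2*airyai(-2^(1/3)*3^(2/3)*a/3) + C3*airybi(-2^(1/3)*3^(2/3)*a/3), a)


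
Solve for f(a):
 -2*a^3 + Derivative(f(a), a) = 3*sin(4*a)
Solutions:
 f(a) = C1 + a^4/2 - 3*cos(4*a)/4


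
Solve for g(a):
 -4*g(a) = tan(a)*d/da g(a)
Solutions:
 g(a) = C1/sin(a)^4


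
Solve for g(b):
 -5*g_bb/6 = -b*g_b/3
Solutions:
 g(b) = C1 + C2*erfi(sqrt(5)*b/5)


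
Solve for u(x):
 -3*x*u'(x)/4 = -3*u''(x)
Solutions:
 u(x) = C1 + C2*erfi(sqrt(2)*x/4)


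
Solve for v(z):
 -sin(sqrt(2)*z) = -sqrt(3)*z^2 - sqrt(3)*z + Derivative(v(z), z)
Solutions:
 v(z) = C1 + sqrt(3)*z^3/3 + sqrt(3)*z^2/2 + sqrt(2)*cos(sqrt(2)*z)/2


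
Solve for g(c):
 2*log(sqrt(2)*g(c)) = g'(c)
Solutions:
 -Integral(1/(2*log(_y) + log(2)), (_y, g(c))) = C1 - c


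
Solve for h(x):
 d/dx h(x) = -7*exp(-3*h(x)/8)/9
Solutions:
 h(x) = 8*log(C1 - 7*x/24)/3
 h(x) = 8*log((-3^(2/3) - 3*3^(1/6)*I)*(C1 - 7*x)^(1/3)/12)
 h(x) = 8*log((-3^(2/3) + 3*3^(1/6)*I)*(C1 - 7*x)^(1/3)/12)


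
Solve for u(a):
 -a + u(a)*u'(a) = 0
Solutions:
 u(a) = -sqrt(C1 + a^2)
 u(a) = sqrt(C1 + a^2)


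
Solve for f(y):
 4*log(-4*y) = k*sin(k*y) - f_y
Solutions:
 f(y) = C1 + k*Piecewise((-cos(k*y)/k, Ne(k, 0)), (0, True)) - 4*y*log(-y) - 8*y*log(2) + 4*y


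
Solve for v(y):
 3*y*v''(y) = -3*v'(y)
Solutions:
 v(y) = C1 + C2*log(y)


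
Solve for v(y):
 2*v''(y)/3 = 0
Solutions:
 v(y) = C1 + C2*y


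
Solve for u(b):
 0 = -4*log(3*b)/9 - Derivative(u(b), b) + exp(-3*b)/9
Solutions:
 u(b) = C1 - 4*b*log(b)/9 + 4*b*(1 - log(3))/9 - exp(-3*b)/27


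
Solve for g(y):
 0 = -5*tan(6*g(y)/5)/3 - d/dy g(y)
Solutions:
 g(y) = -5*asin(C1*exp(-2*y))/6 + 5*pi/6
 g(y) = 5*asin(C1*exp(-2*y))/6


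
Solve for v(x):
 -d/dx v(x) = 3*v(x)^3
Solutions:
 v(x) = -sqrt(2)*sqrt(-1/(C1 - 3*x))/2
 v(x) = sqrt(2)*sqrt(-1/(C1 - 3*x))/2


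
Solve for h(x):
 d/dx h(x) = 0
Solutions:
 h(x) = C1


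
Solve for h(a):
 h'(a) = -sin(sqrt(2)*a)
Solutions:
 h(a) = C1 + sqrt(2)*cos(sqrt(2)*a)/2


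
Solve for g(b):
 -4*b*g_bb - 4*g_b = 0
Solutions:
 g(b) = C1 + C2*log(b)


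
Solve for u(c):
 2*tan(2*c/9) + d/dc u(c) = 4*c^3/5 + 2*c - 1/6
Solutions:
 u(c) = C1 + c^4/5 + c^2 - c/6 + 9*log(cos(2*c/9))


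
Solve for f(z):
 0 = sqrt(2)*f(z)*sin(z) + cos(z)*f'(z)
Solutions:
 f(z) = C1*cos(z)^(sqrt(2))


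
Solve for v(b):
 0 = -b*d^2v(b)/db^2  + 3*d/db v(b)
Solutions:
 v(b) = C1 + C2*b^4


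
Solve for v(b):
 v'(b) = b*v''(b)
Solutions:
 v(b) = C1 + C2*b^2


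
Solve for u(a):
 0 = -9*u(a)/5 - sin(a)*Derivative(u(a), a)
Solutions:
 u(a) = C1*(cos(a) + 1)^(9/10)/(cos(a) - 1)^(9/10)


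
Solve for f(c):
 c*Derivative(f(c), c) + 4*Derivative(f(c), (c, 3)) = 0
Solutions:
 f(c) = C1 + Integral(C2*airyai(-2^(1/3)*c/2) + C3*airybi(-2^(1/3)*c/2), c)


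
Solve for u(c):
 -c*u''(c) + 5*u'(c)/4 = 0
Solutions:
 u(c) = C1 + C2*c^(9/4)


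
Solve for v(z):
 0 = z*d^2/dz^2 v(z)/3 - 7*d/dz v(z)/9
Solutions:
 v(z) = C1 + C2*z^(10/3)


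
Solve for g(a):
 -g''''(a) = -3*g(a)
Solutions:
 g(a) = C1*exp(-3^(1/4)*a) + C2*exp(3^(1/4)*a) + C3*sin(3^(1/4)*a) + C4*cos(3^(1/4)*a)


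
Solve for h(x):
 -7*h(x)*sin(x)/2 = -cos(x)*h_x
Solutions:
 h(x) = C1/cos(x)^(7/2)


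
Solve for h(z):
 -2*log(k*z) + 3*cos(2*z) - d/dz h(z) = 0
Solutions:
 h(z) = C1 - 2*z*log(k*z) + 2*z + 3*sin(2*z)/2


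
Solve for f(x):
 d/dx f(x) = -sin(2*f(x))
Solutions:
 f(x) = pi - acos((-C1 - exp(4*x))/(C1 - exp(4*x)))/2
 f(x) = acos((-C1 - exp(4*x))/(C1 - exp(4*x)))/2


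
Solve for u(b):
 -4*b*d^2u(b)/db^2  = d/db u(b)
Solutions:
 u(b) = C1 + C2*b^(3/4)


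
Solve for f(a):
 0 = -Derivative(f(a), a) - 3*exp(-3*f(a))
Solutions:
 f(a) = log(C1 - 9*a)/3
 f(a) = log((-3^(1/3) - 3^(5/6)*I)*(C1 - 3*a)^(1/3)/2)
 f(a) = log((-3^(1/3) + 3^(5/6)*I)*(C1 - 3*a)^(1/3)/2)


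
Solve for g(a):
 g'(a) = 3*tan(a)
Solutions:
 g(a) = C1 - 3*log(cos(a))


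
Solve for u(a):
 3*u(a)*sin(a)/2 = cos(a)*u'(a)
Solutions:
 u(a) = C1/cos(a)^(3/2)


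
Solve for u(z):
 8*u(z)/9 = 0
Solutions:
 u(z) = 0


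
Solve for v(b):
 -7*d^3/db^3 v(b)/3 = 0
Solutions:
 v(b) = C1 + C2*b + C3*b^2


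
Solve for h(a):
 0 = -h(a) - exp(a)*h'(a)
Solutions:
 h(a) = C1*exp(exp(-a))


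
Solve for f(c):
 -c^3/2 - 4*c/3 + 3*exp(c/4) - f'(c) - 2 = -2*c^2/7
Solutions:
 f(c) = C1 - c^4/8 + 2*c^3/21 - 2*c^2/3 - 2*c + 12*exp(c/4)


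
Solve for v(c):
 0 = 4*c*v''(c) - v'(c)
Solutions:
 v(c) = C1 + C2*c^(5/4)


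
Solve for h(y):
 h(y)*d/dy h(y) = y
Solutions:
 h(y) = -sqrt(C1 + y^2)
 h(y) = sqrt(C1 + y^2)


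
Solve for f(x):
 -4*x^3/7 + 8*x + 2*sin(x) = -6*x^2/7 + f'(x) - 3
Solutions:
 f(x) = C1 - x^4/7 + 2*x^3/7 + 4*x^2 + 3*x - 2*cos(x)


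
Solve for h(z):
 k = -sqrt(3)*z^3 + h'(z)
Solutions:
 h(z) = C1 + k*z + sqrt(3)*z^4/4


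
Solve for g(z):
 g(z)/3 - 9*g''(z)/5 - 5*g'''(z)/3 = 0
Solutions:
 g(z) = C1*exp(-z*(162*2^(1/3)/(25*sqrt(1045) + 1667)^(1/3) + 2^(2/3)*(25*sqrt(1045) + 1667)^(1/3) + 36)/100)*sin(2^(1/3)*sqrt(3)*z*(-2^(1/3)*(25*sqrt(1045) + 1667)^(1/3) + 162/(25*sqrt(1045) + 1667)^(1/3))/100) + C2*exp(-z*(162*2^(1/3)/(25*sqrt(1045) + 1667)^(1/3) + 2^(2/3)*(25*sqrt(1045) + 1667)^(1/3) + 36)/100)*cos(2^(1/3)*sqrt(3)*z*(-2^(1/3)*(25*sqrt(1045) + 1667)^(1/3) + 162/(25*sqrt(1045) + 1667)^(1/3))/100) + C3*exp(z*(-18 + 162*2^(1/3)/(25*sqrt(1045) + 1667)^(1/3) + 2^(2/3)*(25*sqrt(1045) + 1667)^(1/3))/50)


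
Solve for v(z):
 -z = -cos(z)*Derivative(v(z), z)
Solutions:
 v(z) = C1 + Integral(z/cos(z), z)


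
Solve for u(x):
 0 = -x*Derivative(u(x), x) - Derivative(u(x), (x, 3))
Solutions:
 u(x) = C1 + Integral(C2*airyai(-x) + C3*airybi(-x), x)


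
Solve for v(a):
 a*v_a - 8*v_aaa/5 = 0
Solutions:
 v(a) = C1 + Integral(C2*airyai(5^(1/3)*a/2) + C3*airybi(5^(1/3)*a/2), a)


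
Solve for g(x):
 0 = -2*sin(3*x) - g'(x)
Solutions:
 g(x) = C1 + 2*cos(3*x)/3


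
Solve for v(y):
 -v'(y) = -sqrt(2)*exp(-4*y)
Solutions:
 v(y) = C1 - sqrt(2)*exp(-4*y)/4


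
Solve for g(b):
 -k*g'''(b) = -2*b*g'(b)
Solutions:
 g(b) = C1 + Integral(C2*airyai(2^(1/3)*b*(1/k)^(1/3)) + C3*airybi(2^(1/3)*b*(1/k)^(1/3)), b)


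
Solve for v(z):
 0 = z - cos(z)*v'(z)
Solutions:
 v(z) = C1 + Integral(z/cos(z), z)


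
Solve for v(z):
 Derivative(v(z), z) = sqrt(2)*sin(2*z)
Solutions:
 v(z) = C1 - sqrt(2)*cos(2*z)/2


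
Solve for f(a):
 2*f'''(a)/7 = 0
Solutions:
 f(a) = C1 + C2*a + C3*a^2


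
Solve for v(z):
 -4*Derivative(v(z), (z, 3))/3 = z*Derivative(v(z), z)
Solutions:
 v(z) = C1 + Integral(C2*airyai(-6^(1/3)*z/2) + C3*airybi(-6^(1/3)*z/2), z)


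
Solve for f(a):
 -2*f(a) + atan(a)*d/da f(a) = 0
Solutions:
 f(a) = C1*exp(2*Integral(1/atan(a), a))


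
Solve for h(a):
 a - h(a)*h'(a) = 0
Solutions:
 h(a) = -sqrt(C1 + a^2)
 h(a) = sqrt(C1 + a^2)


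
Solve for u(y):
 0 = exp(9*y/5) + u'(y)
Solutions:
 u(y) = C1 - 5*exp(9*y/5)/9


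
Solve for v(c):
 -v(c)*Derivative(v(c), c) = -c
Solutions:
 v(c) = -sqrt(C1 + c^2)
 v(c) = sqrt(C1 + c^2)


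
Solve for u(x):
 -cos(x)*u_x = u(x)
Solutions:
 u(x) = C1*sqrt(sin(x) - 1)/sqrt(sin(x) + 1)


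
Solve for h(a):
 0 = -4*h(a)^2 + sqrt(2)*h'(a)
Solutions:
 h(a) = -1/(C1 + 2*sqrt(2)*a)


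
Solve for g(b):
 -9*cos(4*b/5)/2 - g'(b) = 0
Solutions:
 g(b) = C1 - 45*sin(4*b/5)/8


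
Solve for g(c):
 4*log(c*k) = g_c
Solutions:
 g(c) = C1 + 4*c*log(c*k) - 4*c


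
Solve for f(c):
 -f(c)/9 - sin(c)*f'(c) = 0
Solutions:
 f(c) = C1*(cos(c) + 1)^(1/18)/(cos(c) - 1)^(1/18)


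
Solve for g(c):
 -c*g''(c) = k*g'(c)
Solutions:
 g(c) = C1 + c^(1 - re(k))*(C2*sin(log(c)*Abs(im(k))) + C3*cos(log(c)*im(k)))


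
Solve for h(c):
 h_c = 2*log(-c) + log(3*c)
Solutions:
 h(c) = C1 + 3*c*log(c) + c*(-3 + log(3) + 2*I*pi)


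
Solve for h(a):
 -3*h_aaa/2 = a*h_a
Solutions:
 h(a) = C1 + Integral(C2*airyai(-2^(1/3)*3^(2/3)*a/3) + C3*airybi(-2^(1/3)*3^(2/3)*a/3), a)


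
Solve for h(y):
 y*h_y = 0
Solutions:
 h(y) = C1


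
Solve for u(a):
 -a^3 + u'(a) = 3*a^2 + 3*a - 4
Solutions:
 u(a) = C1 + a^4/4 + a^3 + 3*a^2/2 - 4*a


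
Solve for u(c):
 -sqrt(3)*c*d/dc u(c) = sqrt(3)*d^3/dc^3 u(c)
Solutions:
 u(c) = C1 + Integral(C2*airyai(-c) + C3*airybi(-c), c)


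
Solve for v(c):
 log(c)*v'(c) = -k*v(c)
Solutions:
 v(c) = C1*exp(-k*li(c))


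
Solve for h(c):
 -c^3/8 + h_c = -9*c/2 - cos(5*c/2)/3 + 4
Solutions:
 h(c) = C1 + c^4/32 - 9*c^2/4 + 4*c - 2*sin(5*c/2)/15


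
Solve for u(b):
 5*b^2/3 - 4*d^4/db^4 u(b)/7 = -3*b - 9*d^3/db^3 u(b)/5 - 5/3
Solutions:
 u(b) = C1 + C2*b + C3*b^2 + C4*exp(63*b/20) - 5*b^5/324 - 3835*b^4/40824 - 175925*b^3/642978


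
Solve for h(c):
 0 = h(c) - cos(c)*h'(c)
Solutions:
 h(c) = C1*sqrt(sin(c) + 1)/sqrt(sin(c) - 1)


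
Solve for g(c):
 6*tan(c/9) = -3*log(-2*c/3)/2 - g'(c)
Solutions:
 g(c) = C1 - 3*c*log(-c)/2 - 2*c*log(2) + c*log(6)/2 + c*log(3) + 3*c/2 + 54*log(cos(c/9))


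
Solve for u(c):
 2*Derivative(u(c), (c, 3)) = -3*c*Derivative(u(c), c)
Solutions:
 u(c) = C1 + Integral(C2*airyai(-2^(2/3)*3^(1/3)*c/2) + C3*airybi(-2^(2/3)*3^(1/3)*c/2), c)


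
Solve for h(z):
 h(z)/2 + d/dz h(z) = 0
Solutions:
 h(z) = C1*exp(-z/2)


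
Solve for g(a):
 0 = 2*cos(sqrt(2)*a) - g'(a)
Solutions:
 g(a) = C1 + sqrt(2)*sin(sqrt(2)*a)


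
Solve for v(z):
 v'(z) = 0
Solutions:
 v(z) = C1


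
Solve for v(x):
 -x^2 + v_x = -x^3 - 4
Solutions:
 v(x) = C1 - x^4/4 + x^3/3 - 4*x


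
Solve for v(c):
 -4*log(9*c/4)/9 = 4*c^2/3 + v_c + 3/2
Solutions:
 v(c) = C1 - 4*c^3/9 - 4*c*log(c)/9 - 19*c/18 - 8*c*log(3)/9 + 8*c*log(2)/9


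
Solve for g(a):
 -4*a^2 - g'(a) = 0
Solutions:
 g(a) = C1 - 4*a^3/3


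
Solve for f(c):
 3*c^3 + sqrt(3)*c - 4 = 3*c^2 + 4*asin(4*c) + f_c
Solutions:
 f(c) = C1 + 3*c^4/4 - c^3 + sqrt(3)*c^2/2 - 4*c*asin(4*c) - 4*c - sqrt(1 - 16*c^2)


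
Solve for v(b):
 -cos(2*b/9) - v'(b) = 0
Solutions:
 v(b) = C1 - 9*sin(2*b/9)/2


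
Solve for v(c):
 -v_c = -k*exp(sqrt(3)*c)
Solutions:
 v(c) = C1 + sqrt(3)*k*exp(sqrt(3)*c)/3


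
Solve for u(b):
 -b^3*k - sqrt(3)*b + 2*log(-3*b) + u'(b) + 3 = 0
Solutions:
 u(b) = C1 + b^4*k/4 + sqrt(3)*b^2/2 - 2*b*log(-b) + b*(-2*log(3) - 1)


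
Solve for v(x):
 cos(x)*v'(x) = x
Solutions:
 v(x) = C1 + Integral(x/cos(x), x)


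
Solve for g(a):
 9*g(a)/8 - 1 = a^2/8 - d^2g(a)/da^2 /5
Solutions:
 g(a) = C1*sin(3*sqrt(10)*a/4) + C2*cos(3*sqrt(10)*a/4) + a^2/9 + 344/405


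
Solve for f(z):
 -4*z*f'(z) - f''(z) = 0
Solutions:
 f(z) = C1 + C2*erf(sqrt(2)*z)


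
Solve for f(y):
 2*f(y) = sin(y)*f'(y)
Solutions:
 f(y) = C1*(cos(y) - 1)/(cos(y) + 1)


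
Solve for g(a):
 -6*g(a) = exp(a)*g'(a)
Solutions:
 g(a) = C1*exp(6*exp(-a))


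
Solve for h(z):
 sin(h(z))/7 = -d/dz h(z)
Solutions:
 z/7 + log(cos(h(z)) - 1)/2 - log(cos(h(z)) + 1)/2 = C1


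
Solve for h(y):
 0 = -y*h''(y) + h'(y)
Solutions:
 h(y) = C1 + C2*y^2


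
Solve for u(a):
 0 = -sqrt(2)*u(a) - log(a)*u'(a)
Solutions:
 u(a) = C1*exp(-sqrt(2)*li(a))


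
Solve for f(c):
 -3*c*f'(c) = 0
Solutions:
 f(c) = C1


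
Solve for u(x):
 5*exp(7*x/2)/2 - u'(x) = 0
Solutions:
 u(x) = C1 + 5*exp(7*x/2)/7


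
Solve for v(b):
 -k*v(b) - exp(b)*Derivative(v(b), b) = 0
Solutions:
 v(b) = C1*exp(k*exp(-b))


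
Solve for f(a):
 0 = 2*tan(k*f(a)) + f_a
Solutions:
 f(a) = Piecewise((-asin(exp(C1*k - 2*a*k))/k + pi/k, Ne(k, 0)), (nan, True))
 f(a) = Piecewise((asin(exp(C1*k - 2*a*k))/k, Ne(k, 0)), (nan, True))


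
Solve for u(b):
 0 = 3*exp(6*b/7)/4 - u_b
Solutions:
 u(b) = C1 + 7*exp(6*b/7)/8


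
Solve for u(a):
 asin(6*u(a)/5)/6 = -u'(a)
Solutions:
 Integral(1/asin(6*_y/5), (_y, u(a))) = C1 - a/6


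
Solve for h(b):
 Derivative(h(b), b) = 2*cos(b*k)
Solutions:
 h(b) = C1 + 2*sin(b*k)/k


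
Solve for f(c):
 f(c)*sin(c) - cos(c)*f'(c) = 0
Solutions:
 f(c) = C1/cos(c)


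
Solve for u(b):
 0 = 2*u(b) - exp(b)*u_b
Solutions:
 u(b) = C1*exp(-2*exp(-b))


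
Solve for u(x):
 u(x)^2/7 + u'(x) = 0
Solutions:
 u(x) = 7/(C1 + x)


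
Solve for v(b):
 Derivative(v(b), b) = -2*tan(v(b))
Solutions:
 v(b) = pi - asin(C1*exp(-2*b))
 v(b) = asin(C1*exp(-2*b))


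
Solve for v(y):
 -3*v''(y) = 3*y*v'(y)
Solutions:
 v(y) = C1 + C2*erf(sqrt(2)*y/2)


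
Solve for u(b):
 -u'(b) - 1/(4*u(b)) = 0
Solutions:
 u(b) = -sqrt(C1 - 2*b)/2
 u(b) = sqrt(C1 - 2*b)/2


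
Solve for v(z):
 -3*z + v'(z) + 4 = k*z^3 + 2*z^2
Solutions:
 v(z) = C1 + k*z^4/4 + 2*z^3/3 + 3*z^2/2 - 4*z


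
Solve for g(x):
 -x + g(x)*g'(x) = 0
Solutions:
 g(x) = -sqrt(C1 + x^2)
 g(x) = sqrt(C1 + x^2)


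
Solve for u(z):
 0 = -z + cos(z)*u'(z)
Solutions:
 u(z) = C1 + Integral(z/cos(z), z)


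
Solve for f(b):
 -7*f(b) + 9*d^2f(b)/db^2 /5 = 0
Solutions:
 f(b) = C1*exp(-sqrt(35)*b/3) + C2*exp(sqrt(35)*b/3)


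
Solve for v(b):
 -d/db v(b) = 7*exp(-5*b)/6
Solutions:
 v(b) = C1 + 7*exp(-5*b)/30


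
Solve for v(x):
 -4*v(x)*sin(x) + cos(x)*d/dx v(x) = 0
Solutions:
 v(x) = C1/cos(x)^4


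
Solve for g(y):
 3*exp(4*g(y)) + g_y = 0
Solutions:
 g(y) = log(-I*(1/(C1 + 12*y))^(1/4))
 g(y) = log(I*(1/(C1 + 12*y))^(1/4))
 g(y) = log(-(1/(C1 + 12*y))^(1/4))
 g(y) = log(1/(C1 + 12*y))/4


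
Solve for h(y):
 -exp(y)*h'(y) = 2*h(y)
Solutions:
 h(y) = C1*exp(2*exp(-y))


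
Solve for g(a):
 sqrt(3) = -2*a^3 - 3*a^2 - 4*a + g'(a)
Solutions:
 g(a) = C1 + a^4/2 + a^3 + 2*a^2 + sqrt(3)*a


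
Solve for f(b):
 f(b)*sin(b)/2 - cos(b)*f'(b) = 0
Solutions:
 f(b) = C1/sqrt(cos(b))


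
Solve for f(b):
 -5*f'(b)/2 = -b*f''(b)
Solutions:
 f(b) = C1 + C2*b^(7/2)


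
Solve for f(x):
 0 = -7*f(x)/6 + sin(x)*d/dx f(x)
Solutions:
 f(x) = C1*(cos(x) - 1)^(7/12)/(cos(x) + 1)^(7/12)


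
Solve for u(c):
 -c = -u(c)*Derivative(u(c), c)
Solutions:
 u(c) = -sqrt(C1 + c^2)
 u(c) = sqrt(C1 + c^2)


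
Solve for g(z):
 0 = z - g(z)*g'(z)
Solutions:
 g(z) = -sqrt(C1 + z^2)
 g(z) = sqrt(C1 + z^2)


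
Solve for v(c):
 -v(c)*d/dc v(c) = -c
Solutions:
 v(c) = -sqrt(C1 + c^2)
 v(c) = sqrt(C1 + c^2)


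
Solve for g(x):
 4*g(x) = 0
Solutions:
 g(x) = 0


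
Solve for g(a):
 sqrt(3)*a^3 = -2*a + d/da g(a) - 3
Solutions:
 g(a) = C1 + sqrt(3)*a^4/4 + a^2 + 3*a


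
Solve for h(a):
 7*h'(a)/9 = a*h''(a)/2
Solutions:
 h(a) = C1 + C2*a^(23/9)


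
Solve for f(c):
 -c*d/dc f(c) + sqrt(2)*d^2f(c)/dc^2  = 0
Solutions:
 f(c) = C1 + C2*erfi(2^(1/4)*c/2)


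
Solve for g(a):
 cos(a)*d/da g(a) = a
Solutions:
 g(a) = C1 + Integral(a/cos(a), a)


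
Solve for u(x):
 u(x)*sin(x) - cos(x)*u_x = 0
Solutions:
 u(x) = C1/cos(x)


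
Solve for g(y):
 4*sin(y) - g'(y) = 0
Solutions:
 g(y) = C1 - 4*cos(y)


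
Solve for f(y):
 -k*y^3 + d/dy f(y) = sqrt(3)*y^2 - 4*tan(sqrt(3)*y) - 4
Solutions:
 f(y) = C1 + k*y^4/4 + sqrt(3)*y^3/3 - 4*y + 4*sqrt(3)*log(cos(sqrt(3)*y))/3


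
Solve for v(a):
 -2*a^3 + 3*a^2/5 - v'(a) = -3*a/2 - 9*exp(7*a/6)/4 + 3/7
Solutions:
 v(a) = C1 - a^4/2 + a^3/5 + 3*a^2/4 - 3*a/7 + 27*exp(7*a/6)/14


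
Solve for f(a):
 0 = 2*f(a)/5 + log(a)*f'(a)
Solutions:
 f(a) = C1*exp(-2*li(a)/5)


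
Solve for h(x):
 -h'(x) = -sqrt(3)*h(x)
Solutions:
 h(x) = C1*exp(sqrt(3)*x)


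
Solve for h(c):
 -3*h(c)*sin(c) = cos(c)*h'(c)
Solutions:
 h(c) = C1*cos(c)^3


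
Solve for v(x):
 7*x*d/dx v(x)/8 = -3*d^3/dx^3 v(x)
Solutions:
 v(x) = C1 + Integral(C2*airyai(-3^(2/3)*7^(1/3)*x/6) + C3*airybi(-3^(2/3)*7^(1/3)*x/6), x)


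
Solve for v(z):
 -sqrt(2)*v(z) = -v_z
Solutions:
 v(z) = C1*exp(sqrt(2)*z)


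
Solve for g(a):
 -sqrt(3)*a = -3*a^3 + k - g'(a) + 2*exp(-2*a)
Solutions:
 g(a) = C1 - 3*a^4/4 + sqrt(3)*a^2/2 + a*k - exp(-2*a)


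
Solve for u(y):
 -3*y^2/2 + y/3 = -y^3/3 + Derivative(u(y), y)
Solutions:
 u(y) = C1 + y^4/12 - y^3/2 + y^2/6


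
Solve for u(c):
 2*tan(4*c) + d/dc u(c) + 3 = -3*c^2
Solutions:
 u(c) = C1 - c^3 - 3*c + log(cos(4*c))/2


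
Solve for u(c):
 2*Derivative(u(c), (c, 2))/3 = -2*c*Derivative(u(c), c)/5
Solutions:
 u(c) = C1 + C2*erf(sqrt(30)*c/10)


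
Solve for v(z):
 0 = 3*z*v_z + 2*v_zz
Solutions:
 v(z) = C1 + C2*erf(sqrt(3)*z/2)


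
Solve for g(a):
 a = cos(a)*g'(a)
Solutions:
 g(a) = C1 + Integral(a/cos(a), a)


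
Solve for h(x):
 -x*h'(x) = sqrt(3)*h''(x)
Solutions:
 h(x) = C1 + C2*erf(sqrt(2)*3^(3/4)*x/6)


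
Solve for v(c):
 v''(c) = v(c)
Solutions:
 v(c) = C1*exp(-c) + C2*exp(c)


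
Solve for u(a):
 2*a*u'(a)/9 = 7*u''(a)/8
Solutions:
 u(a) = C1 + C2*erfi(2*sqrt(14)*a/21)


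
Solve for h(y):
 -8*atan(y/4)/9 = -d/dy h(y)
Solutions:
 h(y) = C1 + 8*y*atan(y/4)/9 - 16*log(y^2 + 16)/9


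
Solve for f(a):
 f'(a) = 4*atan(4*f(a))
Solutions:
 Integral(1/atan(4*_y), (_y, f(a))) = C1 + 4*a


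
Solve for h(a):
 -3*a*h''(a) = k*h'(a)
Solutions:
 h(a) = C1 + a^(1 - re(k)/3)*(C2*sin(log(a)*Abs(im(k))/3) + C3*cos(log(a)*im(k)/3))


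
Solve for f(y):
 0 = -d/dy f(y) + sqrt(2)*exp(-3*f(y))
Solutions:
 f(y) = log(C1 + 3*sqrt(2)*y)/3
 f(y) = log((-3^(1/3) - 3^(5/6)*I)*(C1 + sqrt(2)*y)^(1/3)/2)
 f(y) = log((-3^(1/3) + 3^(5/6)*I)*(C1 + sqrt(2)*y)^(1/3)/2)


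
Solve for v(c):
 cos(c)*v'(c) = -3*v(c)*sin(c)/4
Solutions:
 v(c) = C1*cos(c)^(3/4)


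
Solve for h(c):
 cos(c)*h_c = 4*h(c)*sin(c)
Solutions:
 h(c) = C1/cos(c)^4


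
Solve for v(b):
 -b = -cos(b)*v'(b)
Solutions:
 v(b) = C1 + Integral(b/cos(b), b)


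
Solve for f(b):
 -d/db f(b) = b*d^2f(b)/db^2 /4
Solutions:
 f(b) = C1 + C2/b^3


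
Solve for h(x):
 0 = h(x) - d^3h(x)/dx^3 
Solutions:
 h(x) = C3*exp(x) + (C1*sin(sqrt(3)*x/2) + C2*cos(sqrt(3)*x/2))*exp(-x/2)


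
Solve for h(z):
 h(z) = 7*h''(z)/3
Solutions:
 h(z) = C1*exp(-sqrt(21)*z/7) + C2*exp(sqrt(21)*z/7)


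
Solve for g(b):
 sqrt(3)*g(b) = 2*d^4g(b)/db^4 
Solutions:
 g(b) = C1*exp(-2^(3/4)*3^(1/8)*b/2) + C2*exp(2^(3/4)*3^(1/8)*b/2) + C3*sin(2^(3/4)*3^(1/8)*b/2) + C4*cos(2^(3/4)*3^(1/8)*b/2)


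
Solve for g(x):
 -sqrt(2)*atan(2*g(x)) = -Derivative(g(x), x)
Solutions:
 Integral(1/atan(2*_y), (_y, g(x))) = C1 + sqrt(2)*x


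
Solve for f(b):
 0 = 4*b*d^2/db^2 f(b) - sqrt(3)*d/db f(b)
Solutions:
 f(b) = C1 + C2*b^(sqrt(3)/4 + 1)


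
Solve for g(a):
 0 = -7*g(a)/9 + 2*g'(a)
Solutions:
 g(a) = C1*exp(7*a/18)


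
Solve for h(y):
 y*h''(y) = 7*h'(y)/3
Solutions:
 h(y) = C1 + C2*y^(10/3)


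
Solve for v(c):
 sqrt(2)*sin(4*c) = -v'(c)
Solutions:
 v(c) = C1 + sqrt(2)*cos(4*c)/4


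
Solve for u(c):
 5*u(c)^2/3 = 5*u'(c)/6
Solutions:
 u(c) = -1/(C1 + 2*c)


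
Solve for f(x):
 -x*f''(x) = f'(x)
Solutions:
 f(x) = C1 + C2*log(x)


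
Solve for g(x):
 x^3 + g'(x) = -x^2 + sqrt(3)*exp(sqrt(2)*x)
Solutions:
 g(x) = C1 - x^4/4 - x^3/3 + sqrt(6)*exp(sqrt(2)*x)/2


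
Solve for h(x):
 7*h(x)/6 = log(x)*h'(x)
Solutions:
 h(x) = C1*exp(7*li(x)/6)


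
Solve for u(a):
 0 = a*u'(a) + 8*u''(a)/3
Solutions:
 u(a) = C1 + C2*erf(sqrt(3)*a/4)


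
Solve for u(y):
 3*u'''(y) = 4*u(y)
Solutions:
 u(y) = C3*exp(6^(2/3)*y/3) + (C1*sin(2^(2/3)*3^(1/6)*y/2) + C2*cos(2^(2/3)*3^(1/6)*y/2))*exp(-6^(2/3)*y/6)


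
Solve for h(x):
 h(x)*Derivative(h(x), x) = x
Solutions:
 h(x) = -sqrt(C1 + x^2)
 h(x) = sqrt(C1 + x^2)


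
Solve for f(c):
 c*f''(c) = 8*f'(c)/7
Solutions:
 f(c) = C1 + C2*c^(15/7)


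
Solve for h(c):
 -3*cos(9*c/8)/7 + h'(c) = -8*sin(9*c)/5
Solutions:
 h(c) = C1 + 8*sin(9*c/8)/21 + 8*cos(9*c)/45


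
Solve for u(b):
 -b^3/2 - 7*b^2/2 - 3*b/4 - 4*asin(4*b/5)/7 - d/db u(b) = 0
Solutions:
 u(b) = C1 - b^4/8 - 7*b^3/6 - 3*b^2/8 - 4*b*asin(4*b/5)/7 - sqrt(25 - 16*b^2)/7


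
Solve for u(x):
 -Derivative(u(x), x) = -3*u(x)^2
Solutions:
 u(x) = -1/(C1 + 3*x)


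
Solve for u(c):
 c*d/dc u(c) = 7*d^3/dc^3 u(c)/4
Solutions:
 u(c) = C1 + Integral(C2*airyai(14^(2/3)*c/7) + C3*airybi(14^(2/3)*c/7), c)


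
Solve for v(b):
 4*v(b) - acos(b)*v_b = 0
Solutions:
 v(b) = C1*exp(4*Integral(1/acos(b), b))


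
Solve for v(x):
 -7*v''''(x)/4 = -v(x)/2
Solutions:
 v(x) = C1*exp(-2^(1/4)*7^(3/4)*x/7) + C2*exp(2^(1/4)*7^(3/4)*x/7) + C3*sin(2^(1/4)*7^(3/4)*x/7) + C4*cos(2^(1/4)*7^(3/4)*x/7)


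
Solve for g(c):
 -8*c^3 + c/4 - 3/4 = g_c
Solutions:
 g(c) = C1 - 2*c^4 + c^2/8 - 3*c/4


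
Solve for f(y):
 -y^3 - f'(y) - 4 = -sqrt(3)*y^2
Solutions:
 f(y) = C1 - y^4/4 + sqrt(3)*y^3/3 - 4*y


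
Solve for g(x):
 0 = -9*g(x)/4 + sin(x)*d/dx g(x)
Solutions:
 g(x) = C1*(cos(x) - 1)^(9/8)/(cos(x) + 1)^(9/8)


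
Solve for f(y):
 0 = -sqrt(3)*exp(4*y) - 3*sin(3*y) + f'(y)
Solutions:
 f(y) = C1 + sqrt(3)*exp(4*y)/4 - cos(3*y)


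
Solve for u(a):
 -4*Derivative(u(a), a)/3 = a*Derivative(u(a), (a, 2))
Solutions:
 u(a) = C1 + C2/a^(1/3)


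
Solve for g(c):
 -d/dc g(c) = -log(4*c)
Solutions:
 g(c) = C1 + c*log(c) - c + c*log(4)


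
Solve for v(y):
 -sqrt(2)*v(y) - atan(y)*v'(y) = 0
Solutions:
 v(y) = C1*exp(-sqrt(2)*Integral(1/atan(y), y))


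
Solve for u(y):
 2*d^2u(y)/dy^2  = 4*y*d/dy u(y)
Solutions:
 u(y) = C1 + C2*erfi(y)


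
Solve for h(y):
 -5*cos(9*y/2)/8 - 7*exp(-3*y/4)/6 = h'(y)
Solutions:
 h(y) = C1 - 5*sin(9*y/2)/36 + 14*exp(-3*y/4)/9


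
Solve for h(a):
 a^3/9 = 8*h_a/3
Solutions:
 h(a) = C1 + a^4/96


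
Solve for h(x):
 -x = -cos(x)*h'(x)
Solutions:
 h(x) = C1 + Integral(x/cos(x), x)


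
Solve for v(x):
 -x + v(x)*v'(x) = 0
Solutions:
 v(x) = -sqrt(C1 + x^2)
 v(x) = sqrt(C1 + x^2)


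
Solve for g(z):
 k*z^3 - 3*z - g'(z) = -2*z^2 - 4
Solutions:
 g(z) = C1 + k*z^4/4 + 2*z^3/3 - 3*z^2/2 + 4*z


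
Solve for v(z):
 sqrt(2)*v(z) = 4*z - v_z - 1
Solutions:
 v(z) = C1*exp(-sqrt(2)*z) + 2*sqrt(2)*z - 2 - sqrt(2)/2


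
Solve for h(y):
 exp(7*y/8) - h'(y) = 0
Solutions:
 h(y) = C1 + 8*exp(7*y/8)/7


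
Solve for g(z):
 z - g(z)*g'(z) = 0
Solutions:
 g(z) = -sqrt(C1 + z^2)
 g(z) = sqrt(C1 + z^2)


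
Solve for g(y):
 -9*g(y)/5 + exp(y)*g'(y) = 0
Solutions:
 g(y) = C1*exp(-9*exp(-y)/5)


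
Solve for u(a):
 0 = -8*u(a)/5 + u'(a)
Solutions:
 u(a) = C1*exp(8*a/5)


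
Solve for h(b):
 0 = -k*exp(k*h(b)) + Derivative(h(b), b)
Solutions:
 h(b) = Piecewise((log(-1/(C1*k + b*k^2))/k, Ne(k, 0)), (nan, True))
 h(b) = Piecewise((C1 + b*k, Eq(k, 0)), (nan, True))


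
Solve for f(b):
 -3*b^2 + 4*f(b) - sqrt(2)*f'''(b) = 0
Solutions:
 f(b) = C3*exp(sqrt(2)*b) + 3*b^2/4 + (C1*sin(sqrt(6)*b/2) + C2*cos(sqrt(6)*b/2))*exp(-sqrt(2)*b/2)


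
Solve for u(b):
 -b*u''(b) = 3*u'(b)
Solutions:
 u(b) = C1 + C2/b^2


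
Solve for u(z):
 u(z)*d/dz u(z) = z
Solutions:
 u(z) = -sqrt(C1 + z^2)
 u(z) = sqrt(C1 + z^2)


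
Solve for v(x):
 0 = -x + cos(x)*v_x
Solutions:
 v(x) = C1 + Integral(x/cos(x), x)


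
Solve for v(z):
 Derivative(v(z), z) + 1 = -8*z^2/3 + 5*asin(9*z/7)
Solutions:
 v(z) = C1 - 8*z^3/9 + 5*z*asin(9*z/7) - z + 5*sqrt(49 - 81*z^2)/9


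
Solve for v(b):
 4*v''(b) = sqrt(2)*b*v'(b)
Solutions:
 v(b) = C1 + C2*erfi(2^(3/4)*b/4)


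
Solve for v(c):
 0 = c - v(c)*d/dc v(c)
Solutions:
 v(c) = -sqrt(C1 + c^2)
 v(c) = sqrt(C1 + c^2)


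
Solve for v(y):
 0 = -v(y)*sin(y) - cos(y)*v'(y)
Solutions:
 v(y) = C1*cos(y)


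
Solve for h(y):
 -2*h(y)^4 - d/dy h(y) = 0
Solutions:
 h(y) = (-3^(2/3) - 3*3^(1/6)*I)*(1/(C1 + 2*y))^(1/3)/6
 h(y) = (-3^(2/3) + 3*3^(1/6)*I)*(1/(C1 + 2*y))^(1/3)/6
 h(y) = (1/(C1 + 6*y))^(1/3)


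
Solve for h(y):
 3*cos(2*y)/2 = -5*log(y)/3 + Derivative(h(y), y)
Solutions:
 h(y) = C1 + 5*y*log(y)/3 - 5*y/3 + 3*sin(2*y)/4


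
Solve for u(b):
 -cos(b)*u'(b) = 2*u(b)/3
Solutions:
 u(b) = C1*(sin(b) - 1)^(1/3)/(sin(b) + 1)^(1/3)


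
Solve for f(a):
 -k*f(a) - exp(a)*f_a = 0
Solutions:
 f(a) = C1*exp(k*exp(-a))


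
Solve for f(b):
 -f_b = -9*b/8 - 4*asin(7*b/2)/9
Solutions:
 f(b) = C1 + 9*b^2/16 + 4*b*asin(7*b/2)/9 + 4*sqrt(4 - 49*b^2)/63


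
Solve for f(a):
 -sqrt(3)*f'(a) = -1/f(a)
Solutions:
 f(a) = -sqrt(C1 + 6*sqrt(3)*a)/3
 f(a) = sqrt(C1 + 6*sqrt(3)*a)/3


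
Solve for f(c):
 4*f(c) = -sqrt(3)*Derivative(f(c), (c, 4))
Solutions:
 f(c) = (C1*sin(3^(7/8)*c/3) + C2*cos(3^(7/8)*c/3))*exp(-3^(7/8)*c/3) + (C3*sin(3^(7/8)*c/3) + C4*cos(3^(7/8)*c/3))*exp(3^(7/8)*c/3)


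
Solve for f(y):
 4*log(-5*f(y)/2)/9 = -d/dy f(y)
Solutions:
 9*Integral(1/(log(-_y) - log(2) + log(5)), (_y, f(y)))/4 = C1 - y


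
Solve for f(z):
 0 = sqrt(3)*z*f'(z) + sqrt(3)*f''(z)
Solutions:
 f(z) = C1 + C2*erf(sqrt(2)*z/2)


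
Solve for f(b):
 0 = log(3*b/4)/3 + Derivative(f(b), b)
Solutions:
 f(b) = C1 - b*log(b)/3 - b*log(3)/3 + b/3 + 2*b*log(2)/3


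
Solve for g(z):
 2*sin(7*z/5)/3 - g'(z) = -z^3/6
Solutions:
 g(z) = C1 + z^4/24 - 10*cos(7*z/5)/21


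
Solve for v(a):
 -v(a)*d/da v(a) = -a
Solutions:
 v(a) = -sqrt(C1 + a^2)
 v(a) = sqrt(C1 + a^2)


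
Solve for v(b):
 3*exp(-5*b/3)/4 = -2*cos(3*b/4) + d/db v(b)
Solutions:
 v(b) = C1 + 8*sin(3*b/4)/3 - 9*exp(-5*b/3)/20


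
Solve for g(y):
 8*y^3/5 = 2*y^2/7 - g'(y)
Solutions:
 g(y) = C1 - 2*y^4/5 + 2*y^3/21


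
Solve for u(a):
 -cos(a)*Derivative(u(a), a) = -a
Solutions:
 u(a) = C1 + Integral(a/cos(a), a)


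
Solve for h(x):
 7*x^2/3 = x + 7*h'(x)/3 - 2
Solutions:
 h(x) = C1 + x^3/3 - 3*x^2/14 + 6*x/7


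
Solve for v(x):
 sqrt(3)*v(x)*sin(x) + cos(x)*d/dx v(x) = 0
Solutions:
 v(x) = C1*cos(x)^(sqrt(3))


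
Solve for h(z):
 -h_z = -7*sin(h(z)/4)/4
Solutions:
 -7*z/4 + 2*log(cos(h(z)/4) - 1) - 2*log(cos(h(z)/4) + 1) = C1


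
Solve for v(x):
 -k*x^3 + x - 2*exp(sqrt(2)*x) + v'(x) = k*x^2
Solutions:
 v(x) = C1 + k*x^4/4 + k*x^3/3 - x^2/2 + sqrt(2)*exp(sqrt(2)*x)


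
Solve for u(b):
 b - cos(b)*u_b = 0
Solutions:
 u(b) = C1 + Integral(b/cos(b), b)


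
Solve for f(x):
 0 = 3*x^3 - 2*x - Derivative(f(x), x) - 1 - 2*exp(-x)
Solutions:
 f(x) = C1 + 3*x^4/4 - x^2 - x + 2*exp(-x)


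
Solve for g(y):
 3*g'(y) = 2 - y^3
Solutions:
 g(y) = C1 - y^4/12 + 2*y/3


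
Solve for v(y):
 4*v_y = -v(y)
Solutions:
 v(y) = C1*exp(-y/4)


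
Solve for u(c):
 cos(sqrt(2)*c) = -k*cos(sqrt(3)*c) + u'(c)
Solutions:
 u(c) = C1 + sqrt(3)*k*sin(sqrt(3)*c)/3 + sqrt(2)*sin(sqrt(2)*c)/2


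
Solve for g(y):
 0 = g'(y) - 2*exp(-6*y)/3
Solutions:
 g(y) = C1 - exp(-6*y)/9


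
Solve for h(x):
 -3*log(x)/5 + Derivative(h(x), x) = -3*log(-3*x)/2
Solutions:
 h(x) = C1 - 9*x*log(x)/10 + 3*x*(-5*log(3) + 3 - 5*I*pi)/10


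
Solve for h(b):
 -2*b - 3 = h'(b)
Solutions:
 h(b) = C1 - b^2 - 3*b


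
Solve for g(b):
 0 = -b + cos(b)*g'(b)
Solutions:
 g(b) = C1 + Integral(b/cos(b), b)


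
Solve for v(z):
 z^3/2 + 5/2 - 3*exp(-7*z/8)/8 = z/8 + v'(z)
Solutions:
 v(z) = C1 + z^4/8 - z^2/16 + 5*z/2 + 3*exp(-7*z/8)/7


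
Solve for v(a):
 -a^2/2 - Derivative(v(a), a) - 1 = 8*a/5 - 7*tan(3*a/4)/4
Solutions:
 v(a) = C1 - a^3/6 - 4*a^2/5 - a - 7*log(cos(3*a/4))/3


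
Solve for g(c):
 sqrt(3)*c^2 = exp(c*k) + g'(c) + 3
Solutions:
 g(c) = C1 + sqrt(3)*c^3/3 - 3*c - exp(c*k)/k


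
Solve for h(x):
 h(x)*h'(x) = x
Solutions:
 h(x) = -sqrt(C1 + x^2)
 h(x) = sqrt(C1 + x^2)


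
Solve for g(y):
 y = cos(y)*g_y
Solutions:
 g(y) = C1 + Integral(y/cos(y), y)


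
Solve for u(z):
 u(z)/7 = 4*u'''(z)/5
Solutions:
 u(z) = C3*exp(490^(1/3)*z/14) + (C1*sin(sqrt(3)*490^(1/3)*z/28) + C2*cos(sqrt(3)*490^(1/3)*z/28))*exp(-490^(1/3)*z/28)


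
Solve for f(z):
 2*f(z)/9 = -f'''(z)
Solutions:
 f(z) = C3*exp(-6^(1/3)*z/3) + (C1*sin(2^(1/3)*3^(5/6)*z/6) + C2*cos(2^(1/3)*3^(5/6)*z/6))*exp(6^(1/3)*z/6)


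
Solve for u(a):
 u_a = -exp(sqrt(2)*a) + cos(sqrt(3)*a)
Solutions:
 u(a) = C1 - sqrt(2)*exp(sqrt(2)*a)/2 + sqrt(3)*sin(sqrt(3)*a)/3


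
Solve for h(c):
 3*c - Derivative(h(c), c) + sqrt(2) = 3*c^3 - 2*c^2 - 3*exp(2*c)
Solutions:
 h(c) = C1 - 3*c^4/4 + 2*c^3/3 + 3*c^2/2 + sqrt(2)*c + 3*exp(2*c)/2


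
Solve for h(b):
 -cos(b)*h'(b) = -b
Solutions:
 h(b) = C1 + Integral(b/cos(b), b)


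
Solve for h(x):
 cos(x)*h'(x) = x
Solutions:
 h(x) = C1 + Integral(x/cos(x), x)


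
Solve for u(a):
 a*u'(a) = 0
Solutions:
 u(a) = C1


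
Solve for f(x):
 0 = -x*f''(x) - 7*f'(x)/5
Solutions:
 f(x) = C1 + C2/x^(2/5)


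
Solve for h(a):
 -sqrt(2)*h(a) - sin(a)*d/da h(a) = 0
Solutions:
 h(a) = C1*(cos(a) + 1)^(sqrt(2)/2)/(cos(a) - 1)^(sqrt(2)/2)


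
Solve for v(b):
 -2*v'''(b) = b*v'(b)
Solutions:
 v(b) = C1 + Integral(C2*airyai(-2^(2/3)*b/2) + C3*airybi(-2^(2/3)*b/2), b)


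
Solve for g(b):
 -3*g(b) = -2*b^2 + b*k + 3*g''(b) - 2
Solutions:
 g(b) = C1*sin(b) + C2*cos(b) + 2*b^2/3 - b*k/3 - 2/3


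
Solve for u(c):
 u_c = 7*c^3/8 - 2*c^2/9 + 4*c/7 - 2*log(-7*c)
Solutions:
 u(c) = C1 + 7*c^4/32 - 2*c^3/27 + 2*c^2/7 - 2*c*log(-c) + 2*c*(1 - log(7))


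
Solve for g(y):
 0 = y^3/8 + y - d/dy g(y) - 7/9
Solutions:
 g(y) = C1 + y^4/32 + y^2/2 - 7*y/9


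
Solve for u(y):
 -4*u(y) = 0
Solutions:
 u(y) = 0


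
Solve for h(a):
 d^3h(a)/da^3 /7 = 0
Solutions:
 h(a) = C1 + C2*a + C3*a^2


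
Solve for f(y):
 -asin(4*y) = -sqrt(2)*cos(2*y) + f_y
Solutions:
 f(y) = C1 - y*asin(4*y) - sqrt(1 - 16*y^2)/4 + sqrt(2)*sin(2*y)/2


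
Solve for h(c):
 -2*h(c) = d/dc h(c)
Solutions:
 h(c) = C1*exp(-2*c)


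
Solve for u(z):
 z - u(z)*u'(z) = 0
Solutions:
 u(z) = -sqrt(C1 + z^2)
 u(z) = sqrt(C1 + z^2)


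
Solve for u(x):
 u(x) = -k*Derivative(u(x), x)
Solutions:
 u(x) = C1*exp(-x/k)


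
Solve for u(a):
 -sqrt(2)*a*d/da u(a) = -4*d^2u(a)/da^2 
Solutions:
 u(a) = C1 + C2*erfi(2^(3/4)*a/4)


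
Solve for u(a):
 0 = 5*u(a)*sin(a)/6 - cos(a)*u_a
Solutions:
 u(a) = C1/cos(a)^(5/6)


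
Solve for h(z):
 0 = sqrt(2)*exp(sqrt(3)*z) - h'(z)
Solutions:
 h(z) = C1 + sqrt(6)*exp(sqrt(3)*z)/3


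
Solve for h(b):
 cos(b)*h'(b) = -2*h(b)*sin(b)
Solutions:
 h(b) = C1*cos(b)^2


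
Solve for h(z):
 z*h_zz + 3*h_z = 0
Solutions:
 h(z) = C1 + C2/z^2


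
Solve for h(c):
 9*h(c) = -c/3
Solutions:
 h(c) = -c/27


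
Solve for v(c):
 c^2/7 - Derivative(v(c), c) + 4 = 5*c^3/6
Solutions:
 v(c) = C1 - 5*c^4/24 + c^3/21 + 4*c


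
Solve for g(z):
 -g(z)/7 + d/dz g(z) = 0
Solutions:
 g(z) = C1*exp(z/7)


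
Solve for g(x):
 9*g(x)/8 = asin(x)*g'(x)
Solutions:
 g(x) = C1*exp(9*Integral(1/asin(x), x)/8)


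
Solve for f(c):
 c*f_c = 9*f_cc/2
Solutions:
 f(c) = C1 + C2*erfi(c/3)


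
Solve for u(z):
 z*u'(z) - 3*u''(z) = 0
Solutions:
 u(z) = C1 + C2*erfi(sqrt(6)*z/6)


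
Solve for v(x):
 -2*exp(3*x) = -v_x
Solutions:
 v(x) = C1 + 2*exp(3*x)/3


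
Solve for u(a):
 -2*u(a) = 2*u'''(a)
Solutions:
 u(a) = C3*exp(-a) + (C1*sin(sqrt(3)*a/2) + C2*cos(sqrt(3)*a/2))*exp(a/2)


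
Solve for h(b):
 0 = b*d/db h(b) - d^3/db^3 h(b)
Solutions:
 h(b) = C1 + Integral(C2*airyai(b) + C3*airybi(b), b)


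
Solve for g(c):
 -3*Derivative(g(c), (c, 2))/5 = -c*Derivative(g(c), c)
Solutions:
 g(c) = C1 + C2*erfi(sqrt(30)*c/6)


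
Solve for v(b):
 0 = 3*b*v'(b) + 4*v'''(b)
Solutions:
 v(b) = C1 + Integral(C2*airyai(-6^(1/3)*b/2) + C3*airybi(-6^(1/3)*b/2), b)


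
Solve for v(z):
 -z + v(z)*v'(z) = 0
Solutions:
 v(z) = -sqrt(C1 + z^2)
 v(z) = sqrt(C1 + z^2)


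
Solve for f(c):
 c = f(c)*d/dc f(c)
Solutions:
 f(c) = -sqrt(C1 + c^2)
 f(c) = sqrt(C1 + c^2)


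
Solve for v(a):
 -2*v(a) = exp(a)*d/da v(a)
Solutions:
 v(a) = C1*exp(2*exp(-a))


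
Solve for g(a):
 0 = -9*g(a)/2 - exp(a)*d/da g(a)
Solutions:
 g(a) = C1*exp(9*exp(-a)/2)


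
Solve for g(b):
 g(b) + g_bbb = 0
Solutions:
 g(b) = C3*exp(-b) + (C1*sin(sqrt(3)*b/2) + C2*cos(sqrt(3)*b/2))*exp(b/2)


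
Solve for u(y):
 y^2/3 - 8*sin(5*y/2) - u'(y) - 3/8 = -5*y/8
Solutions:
 u(y) = C1 + y^3/9 + 5*y^2/16 - 3*y/8 + 16*cos(5*y/2)/5


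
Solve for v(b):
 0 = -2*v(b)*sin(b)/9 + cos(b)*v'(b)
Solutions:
 v(b) = C1/cos(b)^(2/9)


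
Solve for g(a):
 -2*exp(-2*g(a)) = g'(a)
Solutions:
 g(a) = log(-sqrt(C1 - 4*a))
 g(a) = log(C1 - 4*a)/2


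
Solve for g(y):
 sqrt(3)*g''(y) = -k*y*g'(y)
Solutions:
 g(y) = Piecewise((-sqrt(2)*3^(1/4)*sqrt(pi)*C1*erf(sqrt(2)*3^(3/4)*sqrt(k)*y/6)/(2*sqrt(k)) - C2, (k > 0) | (k < 0)), (-C1*y - C2, True))


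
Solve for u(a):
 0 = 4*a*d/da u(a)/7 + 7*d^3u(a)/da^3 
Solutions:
 u(a) = C1 + Integral(C2*airyai(-2^(2/3)*7^(1/3)*a/7) + C3*airybi(-2^(2/3)*7^(1/3)*a/7), a)


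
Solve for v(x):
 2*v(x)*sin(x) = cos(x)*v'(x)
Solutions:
 v(x) = C1/cos(x)^2


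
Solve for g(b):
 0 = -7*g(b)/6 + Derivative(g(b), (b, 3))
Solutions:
 g(b) = C3*exp(6^(2/3)*7^(1/3)*b/6) + (C1*sin(2^(2/3)*3^(1/6)*7^(1/3)*b/4) + C2*cos(2^(2/3)*3^(1/6)*7^(1/3)*b/4))*exp(-6^(2/3)*7^(1/3)*b/12)


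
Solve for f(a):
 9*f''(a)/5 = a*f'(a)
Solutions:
 f(a) = C1 + C2*erfi(sqrt(10)*a/6)


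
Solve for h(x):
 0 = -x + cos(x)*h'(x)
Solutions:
 h(x) = C1 + Integral(x/cos(x), x)


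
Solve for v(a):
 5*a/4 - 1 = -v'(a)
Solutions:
 v(a) = C1 - 5*a^2/8 + a


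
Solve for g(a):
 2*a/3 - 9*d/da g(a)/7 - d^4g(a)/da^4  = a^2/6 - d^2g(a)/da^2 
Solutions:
 g(a) = C1 + C2*exp(42^(1/3)*a*(14*3^(1/3)/(sqrt(5973) + 81)^(1/3) + 14^(1/3)*(sqrt(5973) + 81)^(1/3))/84)*sin(14^(1/3)*3^(1/6)*a*(-14^(1/3)*3^(2/3)*(sqrt(5973) + 81)^(1/3) + 42/(sqrt(5973) + 81)^(1/3))/84) + C3*exp(42^(1/3)*a*(14*3^(1/3)/(sqrt(5973) + 81)^(1/3) + 14^(1/3)*(sqrt(5973) + 81)^(1/3))/84)*cos(14^(1/3)*3^(1/6)*a*(-14^(1/3)*3^(2/3)*(sqrt(5973) + 81)^(1/3) + 42/(sqrt(5973) + 81)^(1/3))/84) + C4*exp(-42^(1/3)*a*(14*3^(1/3)/(sqrt(5973) + 81)^(1/3) + 14^(1/3)*(sqrt(5973) + 81)^(1/3))/42) - 7*a^3/162 + 77*a^2/486 + 539*a/2187


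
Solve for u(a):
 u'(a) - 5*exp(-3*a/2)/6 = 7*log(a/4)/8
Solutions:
 u(a) = C1 + 7*a*log(a)/8 + 7*a*(-2*log(2) - 1)/8 - 5*exp(-3*a/2)/9


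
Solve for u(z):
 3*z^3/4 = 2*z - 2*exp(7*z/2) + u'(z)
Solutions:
 u(z) = C1 + 3*z^4/16 - z^2 + 4*exp(7*z/2)/7


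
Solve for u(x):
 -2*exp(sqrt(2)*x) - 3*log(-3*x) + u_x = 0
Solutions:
 u(x) = C1 + 3*x*log(-x) + 3*x*(-1 + log(3)) + sqrt(2)*exp(sqrt(2)*x)


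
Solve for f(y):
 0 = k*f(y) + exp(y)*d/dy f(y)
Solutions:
 f(y) = C1*exp(k*exp(-y))


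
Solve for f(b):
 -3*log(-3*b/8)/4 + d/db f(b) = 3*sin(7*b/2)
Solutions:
 f(b) = C1 + 3*b*log(-b)/4 - 3*b*log(2) - 3*b/4 + 3*b*log(6)/4 - 6*cos(7*b/2)/7


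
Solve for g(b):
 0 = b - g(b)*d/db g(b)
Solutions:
 g(b) = -sqrt(C1 + b^2)
 g(b) = sqrt(C1 + b^2)


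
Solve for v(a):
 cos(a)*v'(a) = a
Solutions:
 v(a) = C1 + Integral(a/cos(a), a)


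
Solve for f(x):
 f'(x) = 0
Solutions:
 f(x) = C1


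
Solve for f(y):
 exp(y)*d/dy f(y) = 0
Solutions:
 f(y) = C1


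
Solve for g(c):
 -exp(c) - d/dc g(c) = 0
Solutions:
 g(c) = C1 - exp(c)


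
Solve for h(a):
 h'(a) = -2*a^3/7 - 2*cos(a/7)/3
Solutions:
 h(a) = C1 - a^4/14 - 14*sin(a/7)/3


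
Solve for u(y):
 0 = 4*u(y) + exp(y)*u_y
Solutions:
 u(y) = C1*exp(4*exp(-y))


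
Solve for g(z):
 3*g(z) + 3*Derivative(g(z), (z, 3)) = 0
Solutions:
 g(z) = C3*exp(-z) + (C1*sin(sqrt(3)*z/2) + C2*cos(sqrt(3)*z/2))*exp(z/2)


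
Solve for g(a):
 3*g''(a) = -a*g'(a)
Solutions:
 g(a) = C1 + C2*erf(sqrt(6)*a/6)


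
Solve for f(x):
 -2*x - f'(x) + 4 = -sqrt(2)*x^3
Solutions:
 f(x) = C1 + sqrt(2)*x^4/4 - x^2 + 4*x


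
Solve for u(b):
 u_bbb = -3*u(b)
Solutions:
 u(b) = C3*exp(-3^(1/3)*b) + (C1*sin(3^(5/6)*b/2) + C2*cos(3^(5/6)*b/2))*exp(3^(1/3)*b/2)


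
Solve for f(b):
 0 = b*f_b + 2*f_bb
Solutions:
 f(b) = C1 + C2*erf(b/2)


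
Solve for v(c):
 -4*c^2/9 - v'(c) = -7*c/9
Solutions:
 v(c) = C1 - 4*c^3/27 + 7*c^2/18


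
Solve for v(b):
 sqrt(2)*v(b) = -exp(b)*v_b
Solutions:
 v(b) = C1*exp(sqrt(2)*exp(-b))


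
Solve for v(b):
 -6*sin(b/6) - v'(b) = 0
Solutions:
 v(b) = C1 + 36*cos(b/6)


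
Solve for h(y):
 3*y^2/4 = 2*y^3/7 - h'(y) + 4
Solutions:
 h(y) = C1 + y^4/14 - y^3/4 + 4*y


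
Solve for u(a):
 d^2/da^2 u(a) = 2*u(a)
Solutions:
 u(a) = C1*exp(-sqrt(2)*a) + C2*exp(sqrt(2)*a)


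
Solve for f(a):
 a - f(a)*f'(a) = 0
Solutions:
 f(a) = -sqrt(C1 + a^2)
 f(a) = sqrt(C1 + a^2)


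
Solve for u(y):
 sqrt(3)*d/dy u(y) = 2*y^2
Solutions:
 u(y) = C1 + 2*sqrt(3)*y^3/9


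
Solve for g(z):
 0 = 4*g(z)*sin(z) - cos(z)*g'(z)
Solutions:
 g(z) = C1/cos(z)^4


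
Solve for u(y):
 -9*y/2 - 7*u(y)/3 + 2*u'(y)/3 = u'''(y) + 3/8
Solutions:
 u(y) = C1*exp(2^(1/3)*y*(4/(sqrt(3937) + 63)^(1/3) + 2^(1/3)*(sqrt(3937) + 63)^(1/3))/12)*sin(2^(1/3)*sqrt(3)*y*(-2^(1/3)*(sqrt(3937) + 63)^(1/3) + 4/(sqrt(3937) + 63)^(1/3))/12) + C2*exp(2^(1/3)*y*(4/(sqrt(3937) + 63)^(1/3) + 2^(1/3)*(sqrt(3937) + 63)^(1/3))/12)*cos(2^(1/3)*sqrt(3)*y*(-2^(1/3)*(sqrt(3937) + 63)^(1/3) + 4/(sqrt(3937) + 63)^(1/3))/12) + C3*exp(-2^(1/3)*y*(4/(sqrt(3937) + 63)^(1/3) + 2^(1/3)*(sqrt(3937) + 63)^(1/3))/6) - 27*y/14 - 279/392


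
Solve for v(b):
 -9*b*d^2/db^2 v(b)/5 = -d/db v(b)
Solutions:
 v(b) = C1 + C2*b^(14/9)


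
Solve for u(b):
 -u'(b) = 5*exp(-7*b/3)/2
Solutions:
 u(b) = C1 + 15*exp(-7*b/3)/14


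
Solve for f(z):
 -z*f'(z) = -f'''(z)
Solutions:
 f(z) = C1 + Integral(C2*airyai(z) + C3*airybi(z), z)


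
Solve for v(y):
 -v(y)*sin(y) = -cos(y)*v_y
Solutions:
 v(y) = C1/cos(y)
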